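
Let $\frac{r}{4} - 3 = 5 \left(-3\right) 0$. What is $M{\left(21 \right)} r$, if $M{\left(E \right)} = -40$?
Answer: $-480$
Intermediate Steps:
$r = 12$ ($r = 12 + 4 \cdot 5 \left(-3\right) 0 = 12 + 4 \left(\left(-15\right) 0\right) = 12 + 4 \cdot 0 = 12 + 0 = 12$)
$M{\left(21 \right)} r = \left(-40\right) 12 = -480$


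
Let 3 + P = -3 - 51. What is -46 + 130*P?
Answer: -7456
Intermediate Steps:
P = -57 (P = -3 + (-3 - 51) = -3 - 54 = -57)
-46 + 130*P = -46 + 130*(-57) = -46 - 7410 = -7456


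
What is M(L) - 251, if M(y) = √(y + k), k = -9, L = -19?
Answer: -251 + 2*I*√7 ≈ -251.0 + 5.2915*I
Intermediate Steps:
M(y) = √(-9 + y) (M(y) = √(y - 9) = √(-9 + y))
M(L) - 251 = √(-9 - 19) - 251 = √(-28) - 251 = 2*I*√7 - 251 = -251 + 2*I*√7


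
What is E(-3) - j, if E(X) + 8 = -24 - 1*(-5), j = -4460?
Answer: 4433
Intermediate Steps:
E(X) = -27 (E(X) = -8 + (-24 - 1*(-5)) = -8 + (-24 + 5) = -8 - 19 = -27)
E(-3) - j = -27 - 1*(-4460) = -27 + 4460 = 4433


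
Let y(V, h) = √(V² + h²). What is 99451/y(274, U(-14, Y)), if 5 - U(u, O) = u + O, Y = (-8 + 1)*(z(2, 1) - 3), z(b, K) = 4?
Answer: 99451*√18938/37876 ≈ 361.34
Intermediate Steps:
Y = -7 (Y = (-8 + 1)*(4 - 3) = -7*1 = -7)
U(u, O) = 5 - O - u (U(u, O) = 5 - (u + O) = 5 - (O + u) = 5 + (-O - u) = 5 - O - u)
99451/y(274, U(-14, Y)) = 99451/(√(274² + (5 - 1*(-7) - 1*(-14))²)) = 99451/(√(75076 + (5 + 7 + 14)²)) = 99451/(√(75076 + 26²)) = 99451/(√(75076 + 676)) = 99451/(√75752) = 99451/((2*√18938)) = 99451*(√18938/37876) = 99451*√18938/37876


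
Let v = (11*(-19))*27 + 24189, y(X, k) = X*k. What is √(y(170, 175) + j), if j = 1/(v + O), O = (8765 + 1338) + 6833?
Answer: √37454426674482/35482 ≈ 172.48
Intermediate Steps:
O = 16936 (O = 10103 + 6833 = 16936)
v = 18546 (v = -209*27 + 24189 = -5643 + 24189 = 18546)
j = 1/35482 (j = 1/(18546 + 16936) = 1/35482 ≈ 2.8183e-5)
√(y(170, 175) + j) = √(170*175 + 1/35482) = √(29750 + 1/35482) = √(1055589501/35482) = √37454426674482/35482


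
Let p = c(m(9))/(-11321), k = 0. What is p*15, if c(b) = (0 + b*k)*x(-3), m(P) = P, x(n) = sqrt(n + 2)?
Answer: 0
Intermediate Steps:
x(n) = sqrt(2 + n)
c(b) = 0 (c(b) = (0 + b*0)*sqrt(2 - 3) = (0 + 0)*sqrt(-1) = 0*I = 0)
p = 0 (p = 0/(-11321) = 0*(-1/11321) = 0)
p*15 = 0*15 = 0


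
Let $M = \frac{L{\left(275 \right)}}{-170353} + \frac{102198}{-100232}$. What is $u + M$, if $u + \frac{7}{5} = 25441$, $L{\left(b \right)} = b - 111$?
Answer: $\frac{1085898032328849}{42687054740} \approx 25439.0$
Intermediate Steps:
$L{\left(b \right)} = -111 + b$ ($L{\left(b \right)} = b - 111 = -111 + b$)
$M = - \frac{8713086971}{8537410948}$ ($M = \frac{-111 + 275}{-170353} + \frac{102198}{-100232} = 164 \left(- \frac{1}{170353}\right) + 102198 \left(- \frac{1}{100232}\right) = - \frac{164}{170353} - \frac{51099}{50116} = - \frac{8713086971}{8537410948} \approx -1.0206$)
$u = \frac{127198}{5}$ ($u = - \frac{7}{5} + 25441 = \frac{127198}{5} \approx 25440.0$)
$u + M = \frac{127198}{5} - \frac{8713086971}{8537410948} = \frac{1085898032328849}{42687054740}$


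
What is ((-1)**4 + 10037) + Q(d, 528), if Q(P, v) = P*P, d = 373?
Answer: 149167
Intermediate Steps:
Q(P, v) = P**2
((-1)**4 + 10037) + Q(d, 528) = ((-1)**4 + 10037) + 373**2 = (1 + 10037) + 139129 = 10038 + 139129 = 149167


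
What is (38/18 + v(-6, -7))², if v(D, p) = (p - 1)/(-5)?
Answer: 27889/2025 ≈ 13.772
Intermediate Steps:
v(D, p) = ⅕ - p/5 (v(D, p) = (-1 + p)*(-⅕) = ⅕ - p/5)
(38/18 + v(-6, -7))² = (38/18 + (⅕ - ⅕*(-7)))² = (38*(1/18) + (⅕ + 7/5))² = (19/9 + 8/5)² = (167/45)² = 27889/2025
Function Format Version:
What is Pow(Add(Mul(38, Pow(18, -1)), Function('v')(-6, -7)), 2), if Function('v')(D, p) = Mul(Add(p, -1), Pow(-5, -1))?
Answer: Rational(27889, 2025) ≈ 13.772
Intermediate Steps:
Function('v')(D, p) = Add(Rational(1, 5), Mul(Rational(-1, 5), p)) (Function('v')(D, p) = Mul(Add(-1, p), Rational(-1, 5)) = Add(Rational(1, 5), Mul(Rational(-1, 5), p)))
Pow(Add(Mul(38, Pow(18, -1)), Function('v')(-6, -7)), 2) = Pow(Add(Mul(38, Pow(18, -1)), Add(Rational(1, 5), Mul(Rational(-1, 5), -7))), 2) = Pow(Add(Mul(38, Rational(1, 18)), Add(Rational(1, 5), Rational(7, 5))), 2) = Pow(Add(Rational(19, 9), Rational(8, 5)), 2) = Pow(Rational(167, 45), 2) = Rational(27889, 2025)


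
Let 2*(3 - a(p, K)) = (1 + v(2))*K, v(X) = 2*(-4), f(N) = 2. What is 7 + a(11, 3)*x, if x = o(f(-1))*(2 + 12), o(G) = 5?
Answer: 952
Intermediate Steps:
v(X) = -8
a(p, K) = 3 + 7*K/2 (a(p, K) = 3 - (1 - 8)*K/2 = 3 - (-7)*K/2 = 3 + 7*K/2)
x = 70 (x = 5*(2 + 12) = 5*14 = 70)
7 + a(11, 3)*x = 7 + (3 + (7/2)*3)*70 = 7 + (3 + 21/2)*70 = 7 + (27/2)*70 = 7 + 945 = 952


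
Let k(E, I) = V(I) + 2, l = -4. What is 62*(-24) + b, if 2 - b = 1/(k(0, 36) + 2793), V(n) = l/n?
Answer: -37378853/25154 ≈ -1486.0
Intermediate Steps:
V(n) = -4/n
k(E, I) = 2 - 4/I (k(E, I) = -4/I + 2 = 2 - 4/I)
b = 50299/25154 (b = 2 - 1/((2 - 4/36) + 2793) = 2 - 1/((2 - 4*1/36) + 2793) = 2 - 1/((2 - ⅑) + 2793) = 2 - 1/(17/9 + 2793) = 2 - 1/25154/9 = 2 - 1*9/25154 = 2 - 9/25154 = 50299/25154 ≈ 1.9996)
62*(-24) + b = 62*(-24) + 50299/25154 = -1488 + 50299/25154 = -37378853/25154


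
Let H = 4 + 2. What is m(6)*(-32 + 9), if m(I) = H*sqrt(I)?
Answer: -138*sqrt(6) ≈ -338.03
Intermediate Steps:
H = 6
m(I) = 6*sqrt(I)
m(6)*(-32 + 9) = (6*sqrt(6))*(-32 + 9) = (6*sqrt(6))*(-23) = -138*sqrt(6)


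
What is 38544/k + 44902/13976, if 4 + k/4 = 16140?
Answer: 53700713/14094796 ≈ 3.8100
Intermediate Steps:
k = 64544 (k = -16 + 4*16140 = -16 + 64560 = 64544)
38544/k + 44902/13976 = 38544/64544 + 44902/13976 = 38544*(1/64544) + 44902*(1/13976) = 2409/4034 + 22451/6988 = 53700713/14094796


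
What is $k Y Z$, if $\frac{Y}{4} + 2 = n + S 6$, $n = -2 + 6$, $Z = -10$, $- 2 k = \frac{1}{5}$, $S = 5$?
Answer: $128$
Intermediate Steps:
$k = - \frac{1}{10}$ ($k = - \frac{1}{2 \cdot 5} = \left(- \frac{1}{2}\right) \frac{1}{5} = - \frac{1}{10} \approx -0.1$)
$n = 4$
$Y = 128$ ($Y = -8 + 4 \left(4 + 5 \cdot 6\right) = -8 + 4 \left(4 + 30\right) = -8 + 4 \cdot 34 = -8 + 136 = 128$)
$k Y Z = \left(- \frac{1}{10}\right) 128 \left(-10\right) = \left(- \frac{64}{5}\right) \left(-10\right) = 128$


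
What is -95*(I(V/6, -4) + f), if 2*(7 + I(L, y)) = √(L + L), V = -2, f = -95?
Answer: 9690 - 95*I*√6/6 ≈ 9690.0 - 38.784*I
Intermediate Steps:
I(L, y) = -7 + √2*√L/2 (I(L, y) = -7 + √(L + L)/2 = -7 + √(2*L)/2 = -7 + (√2*√L)/2 = -7 + √2*√L/2)
-95*(I(V/6, -4) + f) = -95*((-7 + √2*√(-2/6)/2) - 95) = -95*((-7 + √2*√(-2*⅙)/2) - 95) = -95*((-7 + √2*√(-⅓)/2) - 95) = -95*((-7 + √2*(I*√3/3)/2) - 95) = -95*((-7 + I*√6/6) - 95) = -95*(-102 + I*√6/6) = 9690 - 95*I*√6/6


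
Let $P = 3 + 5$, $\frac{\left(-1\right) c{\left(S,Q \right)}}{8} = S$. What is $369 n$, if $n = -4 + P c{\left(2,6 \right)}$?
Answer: $-48708$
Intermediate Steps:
$c{\left(S,Q \right)} = - 8 S$
$P = 8$
$n = -132$ ($n = -4 + 8 \left(\left(-8\right) 2\right) = -4 + 8 \left(-16\right) = -4 - 128 = -132$)
$369 n = 369 \left(-132\right) = -48708$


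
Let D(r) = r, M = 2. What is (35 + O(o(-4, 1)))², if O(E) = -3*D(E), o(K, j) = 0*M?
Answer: 1225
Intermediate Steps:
o(K, j) = 0 (o(K, j) = 0*2 = 0)
O(E) = -3*E
(35 + O(o(-4, 1)))² = (35 - 3*0)² = (35 + 0)² = 35² = 1225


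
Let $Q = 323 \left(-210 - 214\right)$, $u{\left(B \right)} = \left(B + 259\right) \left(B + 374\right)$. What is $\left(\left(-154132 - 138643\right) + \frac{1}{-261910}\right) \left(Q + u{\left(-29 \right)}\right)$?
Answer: $\frac{2208480847929051}{130955} \approx 1.6864 \cdot 10^{10}$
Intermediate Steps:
$u{\left(B \right)} = \left(259 + B\right) \left(374 + B\right)$
$Q = -136952$ ($Q = 323 \left(-424\right) = -136952$)
$\left(\left(-154132 - 138643\right) + \frac{1}{-261910}\right) \left(Q + u{\left(-29 \right)}\right) = \left(\left(-154132 - 138643\right) + \frac{1}{-261910}\right) \left(-136952 + \left(96866 + \left(-29\right)^{2} + 633 \left(-29\right)\right)\right) = \left(-292775 - \frac{1}{261910}\right) \left(-136952 + \left(96866 + 841 - 18357\right)\right) = - \frac{76680700251 \left(-136952 + 79350\right)}{261910} = \left(- \frac{76680700251}{261910}\right) \left(-57602\right) = \frac{2208480847929051}{130955}$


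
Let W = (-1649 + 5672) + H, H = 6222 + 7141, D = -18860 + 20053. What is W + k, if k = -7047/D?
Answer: 20734451/1193 ≈ 17380.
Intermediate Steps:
D = 1193
H = 13363
W = 17386 (W = (-1649 + 5672) + 13363 = 4023 + 13363 = 17386)
k = -7047/1193 ≈ -5.9070
W + k = 17386 - 7047/1193 = 20734451/1193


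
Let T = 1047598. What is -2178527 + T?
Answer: -1130929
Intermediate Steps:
-2178527 + T = -2178527 + 1047598 = -1130929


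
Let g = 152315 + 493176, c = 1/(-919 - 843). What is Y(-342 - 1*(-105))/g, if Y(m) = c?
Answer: -1/1137355142 ≈ -8.7923e-10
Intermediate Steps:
c = -1/1762 (c = 1/(-1762) = -1/1762 ≈ -0.00056754)
Y(m) = -1/1762
g = 645491
Y(-342 - 1*(-105))/g = -1/1762/645491 = -1/1762*1/645491 = -1/1137355142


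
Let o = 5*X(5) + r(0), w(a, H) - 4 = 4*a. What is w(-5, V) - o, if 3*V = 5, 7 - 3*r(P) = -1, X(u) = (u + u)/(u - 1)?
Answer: -187/6 ≈ -31.167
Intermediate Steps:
X(u) = 2*u/(-1 + u) (X(u) = (2*u)/(-1 + u) = 2*u/(-1 + u))
r(P) = 8/3 (r(P) = 7/3 - ⅓*(-1) = 7/3 + ⅓ = 8/3)
V = 5/3 (V = (⅓)*5 = 5/3 ≈ 1.6667)
w(a, H) = 4 + 4*a
o = 91/6 (o = 5*(2*5/(-1 + 5)) + 8/3 = 5*(2*5/4) + 8/3 = 5*(2*5*(¼)) + 8/3 = 5*(5/2) + 8/3 = 25/2 + 8/3 = 91/6 ≈ 15.167)
w(-5, V) - o = (4 + 4*(-5)) - 1*91/6 = (4 - 20) - 91/6 = -16 - 91/6 = -187/6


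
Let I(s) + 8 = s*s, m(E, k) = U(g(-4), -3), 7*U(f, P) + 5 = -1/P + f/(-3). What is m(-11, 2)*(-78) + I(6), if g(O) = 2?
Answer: 612/7 ≈ 87.429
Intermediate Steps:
U(f, P) = -5/7 - 1/(7*P) - f/21 (U(f, P) = -5/7 + (-1/P + f/(-3))/7 = -5/7 + (-1/P + f*(-⅓))/7 = -5/7 + (-1/P - f/3)/7 = -5/7 + (-1/(7*P) - f/21) = -5/7 - 1/(7*P) - f/21)
m(E, k) = -16/21 (m(E, k) = (1/21)*(-3 - 1*(-3)*(15 + 2))/(-3) = (1/21)*(-⅓)*(-3 - 1*(-3)*17) = (1/21)*(-⅓)*(-3 + 51) = (1/21)*(-⅓)*48 = -16/21)
I(s) = -8 + s² (I(s) = -8 + s*s = -8 + s²)
m(-11, 2)*(-78) + I(6) = -16/21*(-78) + (-8 + 6²) = 416/7 + (-8 + 36) = 416/7 + 28 = 612/7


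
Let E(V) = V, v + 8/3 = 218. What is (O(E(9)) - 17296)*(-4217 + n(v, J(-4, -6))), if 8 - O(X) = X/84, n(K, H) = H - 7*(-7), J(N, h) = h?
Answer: 1010247829/14 ≈ 7.2161e+7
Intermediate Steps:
v = 646/3 (v = -8/3 + 218 = 646/3 ≈ 215.33)
n(K, H) = 49 + H (n(K, H) = H + 49 = 49 + H)
O(X) = 8 - X/84
(O(E(9)) - 17296)*(-4217 + n(v, J(-4, -6))) = ((8 - 1/84*9) - 17296)*(-4217 + (49 - 6)) = ((8 - 3/28) - 17296)*(-4217 + 43) = (221/28 - 17296)*(-4174) = -484067/28*(-4174) = 1010247829/14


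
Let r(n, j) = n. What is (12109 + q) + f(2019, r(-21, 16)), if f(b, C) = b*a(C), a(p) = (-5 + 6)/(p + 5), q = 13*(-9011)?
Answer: -1682563/16 ≈ -1.0516e+5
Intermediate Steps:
q = -117143
a(p) = 1/(5 + p)
f(b, C) = b/(5 + C)
(12109 + q) + f(2019, r(-21, 16)) = (12109 - 117143) + 2019/(5 - 21) = -105034 + 2019/(-16) = -105034 + 2019*(-1/16) = -105034 - 2019/16 = -1682563/16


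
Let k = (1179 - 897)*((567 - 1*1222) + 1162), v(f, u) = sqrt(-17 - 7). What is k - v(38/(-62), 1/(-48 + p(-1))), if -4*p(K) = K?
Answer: 142974 - 2*I*sqrt(6) ≈ 1.4297e+5 - 4.899*I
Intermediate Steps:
p(K) = -K/4
v(f, u) = 2*I*sqrt(6) (v(f, u) = sqrt(-24) = 2*I*sqrt(6))
k = 142974 (k = 282*((567 - 1222) + 1162) = 282*(-655 + 1162) = 282*507 = 142974)
k - v(38/(-62), 1/(-48 + p(-1))) = 142974 - 2*I*sqrt(6)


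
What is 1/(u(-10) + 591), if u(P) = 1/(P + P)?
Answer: 20/11819 ≈ 0.0016922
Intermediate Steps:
u(P) = 1/(2*P)
1/(u(-10) + 591) = 1/((½)/(-10) + 591) = 1/((½)*(-⅒) + 591) = 1/(-1/20 + 591) = 1/(11819/20) = 20/11819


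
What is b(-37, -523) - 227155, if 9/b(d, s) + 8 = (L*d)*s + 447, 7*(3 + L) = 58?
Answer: -163338074237/719060 ≈ -2.2716e+5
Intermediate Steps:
L = 37/7 (L = -3 + (⅐)*58 = -3 + 58/7 = 37/7 ≈ 5.2857)
b(d, s) = 9/(439 + 37*d*s/7) (b(d, s) = 9/(-8 + ((37*d/7)*s + 447)) = 9/(-8 + (37*d*s/7 + 447)) = 9/(-8 + (447 + 37*d*s/7)) = 9/(439 + 37*d*s/7))
b(-37, -523) - 227155 = 63/(3073 + 37*(-37)*(-523)) - 227155 = 63/(3073 + 715987) - 227155 = 63/719060 - 227155 = -163338074237/719060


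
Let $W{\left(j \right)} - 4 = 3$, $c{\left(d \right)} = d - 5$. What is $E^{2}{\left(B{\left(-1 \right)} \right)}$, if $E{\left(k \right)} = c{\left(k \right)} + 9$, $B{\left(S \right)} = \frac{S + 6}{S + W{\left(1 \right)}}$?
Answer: $\frac{841}{36} \approx 23.361$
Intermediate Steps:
$c{\left(d \right)} = -5 + d$
$W{\left(j \right)} = 7$ ($W{\left(j \right)} = 4 + 3 = 7$)
$B{\left(S \right)} = \frac{6 + S}{7 + S}$ ($B{\left(S \right)} = \frac{S + 6}{S + 7} = \frac{6 + S}{7 + S}$)
$E{\left(k \right)} = 4 + k$ ($E{\left(k \right)} = \left(-5 + k\right) + 9 = 4 + k$)
$E^{2}{\left(B{\left(-1 \right)} \right)} = \left(4 + \frac{6 - 1}{7 - 1}\right)^{2} = \left(4 + \frac{1}{6} \cdot 5\right)^{2} = \left(4 + \frac{5}{6}\right)^{2} = \left(\frac{29}{6}\right)^{2} = \frac{841}{36}$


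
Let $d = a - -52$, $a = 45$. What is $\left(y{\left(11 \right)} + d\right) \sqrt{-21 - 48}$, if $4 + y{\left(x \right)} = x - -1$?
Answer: $105 i \sqrt{69} \approx 872.2 i$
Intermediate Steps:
$y{\left(x \right)} = -3 + x$ ($y{\left(x \right)} = -4 + \left(x - -1\right) = -4 + \left(x + 1\right) = -4 + \left(1 + x\right) = -3 + x$)
$d = 97$ ($d = 45 - -52 = 45 + 52 = 97$)
$\left(y{\left(11 \right)} + d\right) \sqrt{-21 - 48} = \left(\left(-3 + 11\right) + 97\right) \sqrt{-21 - 48} = \left(8 + 97\right) \sqrt{-69} = 105 i \sqrt{69}$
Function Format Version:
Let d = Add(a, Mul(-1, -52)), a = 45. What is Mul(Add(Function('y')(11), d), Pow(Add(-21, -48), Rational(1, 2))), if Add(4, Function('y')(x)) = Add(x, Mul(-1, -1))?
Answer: Mul(105, I, Pow(69, Rational(1, 2))) ≈ Mul(872.20, I)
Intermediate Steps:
Function('y')(x) = Add(-3, x) (Function('y')(x) = Add(-4, Add(x, Mul(-1, -1))) = Add(-4, Add(x, 1)) = Add(-4, Add(1, x)) = Add(-3, x))
d = 97 (d = Add(45, Mul(-1, -52)) = Add(45, 52) = 97)
Mul(Add(Function('y')(11), d), Pow(Add(-21, -48), Rational(1, 2))) = Mul(Add(Add(-3, 11), 97), Pow(Add(-21, -48), Rational(1, 2))) = Mul(Add(8, 97), Pow(-69, Rational(1, 2))) = Mul(105, Mul(I, Pow(69, Rational(1, 2)))) = Mul(105, I, Pow(69, Rational(1, 2)))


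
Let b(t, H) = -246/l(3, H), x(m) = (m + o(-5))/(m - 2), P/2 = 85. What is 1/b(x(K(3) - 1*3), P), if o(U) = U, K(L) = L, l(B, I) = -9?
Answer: 3/82 ≈ 0.036585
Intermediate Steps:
P = 170 (P = 2*85 = 170)
x(m) = (-5 + m)/(-2 + m) (x(m) = (m - 5)/(m - 2) = (-5 + m)/(-2 + m))
b(t, H) = 82/3 (b(t, H) = -246/(-9) = -246*(-1/9) = 82/3)
1/b(x(K(3) - 1*3), P) = 1/(82/3) = 3/82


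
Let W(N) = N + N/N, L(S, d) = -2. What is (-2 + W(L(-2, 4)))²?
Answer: 9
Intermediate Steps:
W(N) = 1 + N (W(N) = N + 1 = 1 + N)
(-2 + W(L(-2, 4)))² = (-2 + (1 - 2))² = (-2 - 1)² = (-3)² = 9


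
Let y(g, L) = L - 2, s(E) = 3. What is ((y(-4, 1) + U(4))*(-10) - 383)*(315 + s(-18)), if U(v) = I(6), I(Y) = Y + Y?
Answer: -156774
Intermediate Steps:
I(Y) = 2*Y
U(v) = 12 (U(v) = 2*6 = 12)
y(g, L) = -2 + L
((y(-4, 1) + U(4))*(-10) - 383)*(315 + s(-18)) = (((-2 + 1) + 12)*(-10) - 383)*(315 + 3) = ((-1 + 12)*(-10) - 383)*318 = (11*(-10) - 383)*318 = (-110 - 383)*318 = -493*318 = -156774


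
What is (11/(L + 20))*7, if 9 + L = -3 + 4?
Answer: 77/12 ≈ 6.4167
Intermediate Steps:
L = -8 (L = -9 + (-3 + 4) = -9 + 1 = -8)
(11/(L + 20))*7 = (11/(-8 + 20))*7 = (11/12)*7 = 77/12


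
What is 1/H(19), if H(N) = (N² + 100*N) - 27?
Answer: 1/2234 ≈ 0.00044763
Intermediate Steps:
H(N) = -27 + N² + 100*N
1/H(19) = 1/(-27 + 19² + 100*19) = 1/(-27 + 361 + 1900) = 1/2234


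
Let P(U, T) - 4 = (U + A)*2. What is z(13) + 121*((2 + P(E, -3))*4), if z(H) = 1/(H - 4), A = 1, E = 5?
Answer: 78409/9 ≈ 8712.1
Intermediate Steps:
z(H) = 1/(-4 + H)
P(U, T) = 6 + 2*U (P(U, T) = 4 + (U + 1)*2 = 4 + (1 + U)*2 = 4 + (2 + 2*U) = 6 + 2*U)
z(13) + 121*((2 + P(E, -3))*4) = 1/(-4 + 13) + 121*((2 + (6 + 2*5))*4) = 1/9 + 121*((2 + (6 + 10))*4) = 1/9 + 121*((2 + 16)*4) = 1/9 + 121*(18*4) = 1/9 + 121*72 = 1/9 + 8712 = 78409/9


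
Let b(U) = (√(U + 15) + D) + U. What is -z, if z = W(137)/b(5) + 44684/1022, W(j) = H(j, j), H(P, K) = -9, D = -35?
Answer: -1979893/44968 - 9*√5/440 ≈ -44.075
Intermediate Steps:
W(j) = -9
b(U) = -35 + U + √(15 + U) (b(U) = (√(U + 15) - 35) + U = (√(15 + U) - 35) + U = (-35 + √(15 + U)) + U = -35 + U + √(15 + U))
z = 22342/511 - 9/(-30 + 2*√5) (z = -9/(-35 + 5 + √(15 + 5)) + 44684/1022 = -9/(-35 + 5 + √20) + 44684*(1/1022) = -9/(-35 + 5 + 2*√5) + 22342/511 = -9/(-30 + 2*√5) + 22342/511 = 22342/511 - 9/(-30 + 2*√5) ≈ 44.075)
-z = -(1979893/44968 + 9*√5/440) = -1979893/44968 - 9*√5/440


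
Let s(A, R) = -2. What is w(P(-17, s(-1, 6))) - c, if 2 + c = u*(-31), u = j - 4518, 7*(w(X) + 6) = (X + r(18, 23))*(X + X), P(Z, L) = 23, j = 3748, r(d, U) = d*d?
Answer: -151156/7 ≈ -21594.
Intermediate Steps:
r(d, U) = d²
w(X) = -6 + 2*X*(324 + X)/7 (w(X) = -6 + ((X + 18²)*(X + X))/7 = -6 + ((X + 324)*(2*X))/7 = -6 + ((324 + X)*(2*X))/7 = -6 + (2*X*(324 + X))/7 = -6 + 2*X*(324 + X)/7)
u = -770 (u = 3748 - 4518 = -770)
c = 23868 (c = -2 - 770*(-31) = -2 + 23870 = 23868)
w(P(-17, s(-1, 6))) - c = (-6 + (2/7)*23² + (648/7)*23) - 1*23868 = (-6 + (2/7)*529 + 14904/7) - 23868 = (-6 + 1058/7 + 14904/7) - 23868 = 15920/7 - 23868 = -151156/7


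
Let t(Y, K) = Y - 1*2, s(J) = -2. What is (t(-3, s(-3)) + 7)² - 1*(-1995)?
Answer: 1999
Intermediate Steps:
t(Y, K) = -2 + Y (t(Y, K) = Y - 2 = -2 + Y)
(t(-3, s(-3)) + 7)² - 1*(-1995) = ((-2 - 3) + 7)² - 1*(-1995) = (-5 + 7)² + 1995 = 2² + 1995 = 4 + 1995 = 1999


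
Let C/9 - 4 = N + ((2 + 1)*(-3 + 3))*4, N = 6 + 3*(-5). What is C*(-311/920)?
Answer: 2799/184 ≈ 15.212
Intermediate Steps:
N = -9 (N = 6 - 15 = -9)
C = -45 (C = 36 + 9*(-9 + ((2 + 1)*(-3 + 3))*4) = 36 + 9*(-9 + (3*0)*4) = 36 + 9*(-9 + 0*4) = 36 + 9*(-9 + 0) = 36 + 9*(-9) = 36 - 81 = -45)
C*(-311/920) = -(-13995)/920 = -45*(-311/920) = 2799/184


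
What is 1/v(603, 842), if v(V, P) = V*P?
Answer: 1/507726 ≈ 1.9696e-6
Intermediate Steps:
v(V, P) = P*V
1/v(603, 842) = 1/(842*603) = 1/507726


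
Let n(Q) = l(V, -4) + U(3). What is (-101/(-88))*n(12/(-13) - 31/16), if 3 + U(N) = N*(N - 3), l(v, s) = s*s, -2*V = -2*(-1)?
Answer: 1313/88 ≈ 14.920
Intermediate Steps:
V = -1 (V = -(-1)*(-1) = -½*2 = -1)
l(v, s) = s²
U(N) = -3 + N*(-3 + N) (U(N) = -3 + N*(N - 3) = -3 + N*(-3 + N))
n(Q) = 13 (n(Q) = (-4)² + (-3 + 3² - 3*3) = 16 + (-3 + 9 - 9) = 16 - 3 = 13)
(-101/(-88))*n(12/(-13) - 31/16) = -101/(-88)*13 = -101*(-1/88)*13 = (101/88)*13 = 1313/88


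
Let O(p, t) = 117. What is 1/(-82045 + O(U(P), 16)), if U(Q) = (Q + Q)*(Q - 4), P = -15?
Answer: -1/81928 ≈ -1.2206e-5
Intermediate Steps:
U(Q) = 2*Q*(-4 + Q) (U(Q) = (2*Q)*(-4 + Q) = 2*Q*(-4 + Q))
1/(-82045 + O(U(P), 16)) = 1/(-82045 + 117) = 1/(-81928) = -1/81928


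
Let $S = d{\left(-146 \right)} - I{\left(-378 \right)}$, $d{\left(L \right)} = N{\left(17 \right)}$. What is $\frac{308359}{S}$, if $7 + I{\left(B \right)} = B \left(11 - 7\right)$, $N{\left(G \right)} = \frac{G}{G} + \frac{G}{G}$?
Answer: $\frac{308359}{1521} \approx 202.73$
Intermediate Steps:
$N{\left(G \right)} = 2$ ($N{\left(G \right)} = 1 + 1 = 2$)
$d{\left(L \right)} = 2$
$I{\left(B \right)} = -7 + 4 B$ ($I{\left(B \right)} = -7 + B \left(11 - 7\right) = -7 + B 4 = -7 + 4 B$)
$S = 1521$ ($S = 2 - \left(-7 + 4 \left(-378\right)\right) = 2 - \left(-7 - 1512\right) = 2 - -1519 = 2 + 1519 = 1521$)
$\frac{308359}{S} = \frac{308359}{1521}$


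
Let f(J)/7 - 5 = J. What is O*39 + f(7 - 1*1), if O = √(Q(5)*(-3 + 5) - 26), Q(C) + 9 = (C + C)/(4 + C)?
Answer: 77 + 26*I*√94 ≈ 77.0 + 252.08*I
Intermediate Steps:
Q(C) = -9 + 2*C/(4 + C) (Q(C) = -9 + (C + C)/(4 + C) = -9 + (2*C)/(4 + C) = -9 + 2*C/(4 + C))
f(J) = 35 + 7*J
O = 2*I*√94/3 (O = √(((-36 - 7*5)/(4 + 5))*(-3 + 5) - 26) = √(((-36 - 35)/9)*2 - 26) = √(((⅑)*(-71))*2 - 26) = √(-71/9*2 - 26) = √(-142/9 - 26) = √(-376/9) = 2*I*√94/3 ≈ 6.4636*I)
O*39 + f(7 - 1*1) = (2*I*√94/3)*39 + (35 + 7*(7 - 1*1)) = 26*I*√94 + (35 + 7*(7 - 1)) = 26*I*√94 + (35 + 7*6) = 26*I*√94 + (35 + 42) = 26*I*√94 + 77 = 77 + 26*I*√94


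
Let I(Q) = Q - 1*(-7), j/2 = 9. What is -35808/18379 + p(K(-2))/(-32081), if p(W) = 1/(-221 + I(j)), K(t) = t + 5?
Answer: -225156245429/115564873004 ≈ -1.9483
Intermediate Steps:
K(t) = 5 + t
j = 18 (j = 2*9 = 18)
I(Q) = 7 + Q (I(Q) = Q + 7 = 7 + Q)
p(W) = -1/196 (p(W) = 1/(-221 + (7 + 18)) = 1/(-221 + 25) = 1/(-196) = -1/196)
-35808/18379 + p(K(-2))/(-32081) = -35808/18379 - 1/196/(-32081) = -35808*1/18379 - 1/196*(-1/32081) = -35808/18379 + 1/6287876 = -225156245429/115564873004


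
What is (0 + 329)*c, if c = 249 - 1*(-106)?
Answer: 116795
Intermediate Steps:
c = 355 (c = 249 + 106 = 355)
(0 + 329)*c = (0 + 329)*355 = 329*355 = 116795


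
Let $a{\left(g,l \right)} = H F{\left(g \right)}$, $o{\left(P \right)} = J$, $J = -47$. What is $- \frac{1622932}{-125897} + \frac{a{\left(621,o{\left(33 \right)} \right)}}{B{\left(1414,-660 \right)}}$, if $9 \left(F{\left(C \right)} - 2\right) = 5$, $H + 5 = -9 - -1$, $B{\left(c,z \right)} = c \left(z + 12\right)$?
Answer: $\frac{13383461988739}{1038203063856} \approx 12.891$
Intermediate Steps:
$B{\left(c,z \right)} = c \left(12 + z\right)$
$o{\left(P \right)} = -47$
$H = -13$ ($H = -5 - 8 = -13$)
$F{\left(C \right)} = \frac{23}{9}$ ($F{\left(C \right)} = 2 + \frac{1}{9} \cdot 5 = 2 + \frac{5}{9} = \frac{23}{9}$)
$a{\left(g,l \right)} = - \frac{299}{9}$ ($a{\left(g,l \right)} = \left(-13\right) \frac{23}{9} = - \frac{299}{9}$)
$- \frac{1622932}{-125897} + \frac{a{\left(621,o{\left(33 \right)} \right)}}{B{\left(1414,-660 \right)}} = - \frac{1622932}{-125897} - \frac{299}{9 \cdot 1414 \left(12 - 660\right)} = \left(-1622932\right) \left(- \frac{1}{125897}\right) - \frac{299}{9 \cdot 1414 \left(-648\right)} = \frac{1622932}{125897} - \frac{299}{9 \left(-916272\right)} = \frac{1622932}{125897} - - \frac{299}{8246448} = \frac{1622932}{125897} + \frac{299}{8246448} = \frac{13383461988739}{1038203063856}$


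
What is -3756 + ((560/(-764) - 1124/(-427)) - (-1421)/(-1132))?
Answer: -346703941313/92322524 ≈ -3755.4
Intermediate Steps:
-3756 + ((560/(-764) - 1124/(-427)) - (-1421)/(-1132)) = -3756 + ((560*(-1/764) - 1124*(-1/427)) - (-1421)*(-1)/1132) = -3756 + ((-140/191 + 1124/427) - 1*1421/1132) = -3756 + (154904/81557 - 1421/1132) = -3756 + 59458831/92322524 = -346703941313/92322524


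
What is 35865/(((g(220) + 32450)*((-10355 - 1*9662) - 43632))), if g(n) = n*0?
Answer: -7173/413082010 ≈ -1.7365e-5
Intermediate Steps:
g(n) = 0
35865/(((g(220) + 32450)*((-10355 - 1*9662) - 43632))) = 35865/(((0 + 32450)*((-10355 - 1*9662) - 43632))) = 35865/((32450*((-10355 - 9662) - 43632))) = 35865/((32450*(-20017 - 43632))) = 35865/((32450*(-63649))) = 35865/(-2065410050) = 35865*(-1/2065410050) = -7173/413082010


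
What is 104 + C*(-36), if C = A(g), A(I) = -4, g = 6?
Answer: 248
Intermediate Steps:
C = -4
104 + C*(-36) = 104 - 4*(-36) = 104 + 144 = 248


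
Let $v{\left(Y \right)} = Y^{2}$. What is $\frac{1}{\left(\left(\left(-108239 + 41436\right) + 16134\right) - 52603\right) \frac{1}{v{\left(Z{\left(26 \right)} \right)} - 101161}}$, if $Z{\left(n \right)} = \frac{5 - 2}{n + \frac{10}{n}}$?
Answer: $\frac{1487686121}{1518730941} \approx 0.97956$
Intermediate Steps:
$Z{\left(n \right)} = \frac{3}{n + \frac{10}{n}}$
$\frac{1}{\left(\left(\left(-108239 + 41436\right) + 16134\right) - 52603\right) \frac{1}{v{\left(Z{\left(26 \right)} \right)} - 101161}} = \frac{1}{\left(\left(\left(-108239 + 41436\right) + 16134\right) - 52603\right) \frac{1}{\left(3 \cdot 26 \frac{1}{10 + 26^{2}}\right)^{2} - 101161}} = \frac{1}{\left(\left(-66803 + 16134\right) - 52603\right) \frac{1}{\left(3 \cdot 26 \frac{1}{10 + 676}\right)^{2} - 101161}} = \frac{1}{\left(-50669 - 52603\right) \frac{1}{\left(3 \cdot 26 \cdot \frac{1}{686}\right)^{2} - 101161}} = \frac{1}{\left(-103272\right) \frac{1}{\left(3 \cdot 26 \cdot \frac{1}{686}\right)^{2} - 101161}} = \frac{1}{\left(-103272\right) \frac{1}{\left(\frac{39}{343}\right)^{2} - 101161}} = \frac{1}{\left(-103272\right) \frac{1}{\frac{1521}{117649} - 101161}} = \frac{1}{\left(-103272\right) \frac{1}{- \frac{11901488968}{117649}}} = \frac{1}{\left(-103272\right) \left(- \frac{117649}{11901488968}\right)} = \frac{1}{\frac{1518730941}{1487686121}} = \frac{1487686121}{1518730941}$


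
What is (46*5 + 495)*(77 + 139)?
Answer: 156600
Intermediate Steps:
(46*5 + 495)*(77 + 139) = (230 + 495)*216 = 725*216 = 156600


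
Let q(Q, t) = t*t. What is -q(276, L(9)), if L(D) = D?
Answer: -81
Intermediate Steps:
q(Q, t) = t²
-q(276, L(9)) = -1*9² = -1*81 = -81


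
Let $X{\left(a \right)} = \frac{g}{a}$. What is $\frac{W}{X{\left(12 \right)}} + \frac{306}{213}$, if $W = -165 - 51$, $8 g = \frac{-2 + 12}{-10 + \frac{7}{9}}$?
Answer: $\frac{6789246}{355} \approx 19125.0$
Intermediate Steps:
$g = - \frac{45}{332}$ ($g = \frac{\left(-2 + 12\right) \frac{1}{-10 + \frac{7}{9}}}{8} = \frac{10 \frac{1}{-10 + 7 \cdot \frac{1}{9}}}{8} = \frac{10 \frac{1}{-10 + \frac{7}{9}}}{8} = \frac{10 \frac{1}{- \frac{83}{9}}}{8} = \frac{10 \left(- \frac{9}{83}\right)}{8} = \frac{1}{8} \left(- \frac{90}{83}\right) = - \frac{45}{332} \approx -0.13554$)
$W = -216$
$X{\left(a \right)} = - \frac{45}{332 a}$
$\frac{W}{X{\left(12 \right)}} + \frac{306}{213} = - \frac{216}{\left(- \frac{45}{332}\right) \frac{1}{12}} + \frac{306}{213} = - \frac{216}{\left(- \frac{45}{332}\right) \frac{1}{12}} + 306 \cdot \frac{1}{213} = - \frac{216}{- \frac{15}{1328}} + \frac{102}{71} = \left(-216\right) \left(- \frac{1328}{15}\right) + \frac{102}{71} = \frac{95616}{5} + \frac{102}{71} = \frac{6789246}{355}$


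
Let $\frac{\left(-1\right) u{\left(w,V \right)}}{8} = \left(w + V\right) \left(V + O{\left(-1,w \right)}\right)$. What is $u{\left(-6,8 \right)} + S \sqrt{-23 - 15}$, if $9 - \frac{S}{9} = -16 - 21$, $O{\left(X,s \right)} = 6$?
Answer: $-224 + 414 i \sqrt{38} \approx -224.0 + 2552.1 i$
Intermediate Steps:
$u{\left(w,V \right)} = - 8 \left(6 + V\right) \left(V + w\right)$ ($u{\left(w,V \right)} = - 8 \left(w + V\right) \left(V + 6\right) = - 8 \left(V + w\right) \left(6 + V\right) = - 8 \left(6 + V\right) \left(V + w\right)$)
$S = 414$ ($S = 81 - 9 \left(-16 - 21\right) = 81 - -333 = 81 + 333 = 414$)
$u{\left(-6,8 \right)} + S \sqrt{-23 - 15} = \left(\left(-48\right) 8 - -288 - 8 \cdot 8^{2} - 64 \left(-6\right)\right) + 414 \sqrt{-23 - 15} = \left(-384 + 288 - 512 + 384\right) + 414 \sqrt{-38} = \left(-384 + 288 - 512 + 384\right) + 414 i \sqrt{38} = -224 + 414 i \sqrt{38}$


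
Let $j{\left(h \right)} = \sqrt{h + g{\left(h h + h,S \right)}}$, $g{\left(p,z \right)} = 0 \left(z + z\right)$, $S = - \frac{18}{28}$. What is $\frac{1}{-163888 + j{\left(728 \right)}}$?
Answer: $- \frac{20486}{3357409477} - \frac{\sqrt{182}}{13429637908} \approx -6.1027 \cdot 10^{-6}$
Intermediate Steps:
$S = - \frac{9}{14}$ ($S = \left(-18\right) \frac{1}{28} = - \frac{9}{14} \approx -0.64286$)
$g{\left(p,z \right)} = 0$ ($g{\left(p,z \right)} = 0 \cdot 2 z = 0$)
$j{\left(h \right)} = \sqrt{h}$ ($j{\left(h \right)} = \sqrt{h + 0} = \sqrt{h}$)
$\frac{1}{-163888 + j{\left(728 \right)}} = \frac{1}{-163888 + \sqrt{728}} = \frac{1}{-163888 + 2 \sqrt{182}}$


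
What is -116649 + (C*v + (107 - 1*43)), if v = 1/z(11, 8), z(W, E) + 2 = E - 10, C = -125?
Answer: -466215/4 ≈ -1.1655e+5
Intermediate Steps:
z(W, E) = -12 + E (z(W, E) = -2 + (E - 10) = -2 + (-10 + E) = -12 + E)
v = -¼ (v = 1/(-12 + 8) = 1/(-4) = -¼ ≈ -0.25000)
-116649 + (C*v + (107 - 1*43)) = -116649 + (-125*(-¼) + (107 - 1*43)) = -116649 + (125/4 + (107 - 43)) = -116649 + (125/4 + 64) = -116649 + 381/4 = -466215/4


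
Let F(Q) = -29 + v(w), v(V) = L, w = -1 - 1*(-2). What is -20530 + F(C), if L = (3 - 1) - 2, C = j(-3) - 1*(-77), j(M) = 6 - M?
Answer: -20559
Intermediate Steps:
C = 86 (C = (6 - 1*(-3)) - 1*(-77) = (6 + 3) + 77 = 9 + 77 = 86)
w = 1 (w = -1 + 2 = 1)
L = 0 (L = 2 - 2 = 0)
v(V) = 0
F(Q) = -29 (F(Q) = -29 + 0 = -29)
-20530 + F(C) = -20530 - 29 = -20559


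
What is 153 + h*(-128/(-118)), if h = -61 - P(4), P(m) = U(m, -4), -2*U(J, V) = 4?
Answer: 89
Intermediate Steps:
U(J, V) = -2 (U(J, V) = -½*4 = -2)
P(m) = -2
h = -59 (h = -61 - 1*(-2) = -61 + 2 = -59)
153 + h*(-128/(-118)) = 153 - (-7552)/(-118) = 153 - (-7552)*(-1)/118 = 153 - 59*64/59 = 153 - 64 = 89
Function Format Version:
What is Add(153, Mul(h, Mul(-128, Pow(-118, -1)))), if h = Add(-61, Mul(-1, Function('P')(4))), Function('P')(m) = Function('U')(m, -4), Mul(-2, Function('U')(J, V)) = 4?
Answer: 89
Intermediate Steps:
Function('U')(J, V) = -2 (Function('U')(J, V) = Mul(Rational(-1, 2), 4) = -2)
Function('P')(m) = -2
h = -59 (h = Add(-61, Mul(-1, -2)) = Add(-61, 2) = -59)
Add(153, Mul(h, Mul(-128, Pow(-118, -1)))) = Add(153, Mul(-59, Mul(-128, Pow(-118, -1)))) = Add(153, Mul(-59, Mul(-128, Rational(-1, 118)))) = Add(153, Mul(-59, Rational(64, 59))) = Add(153, -64) = 89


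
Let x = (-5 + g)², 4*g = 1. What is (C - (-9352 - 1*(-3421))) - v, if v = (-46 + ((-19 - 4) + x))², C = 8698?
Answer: 3192975/256 ≈ 12473.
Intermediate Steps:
g = ¼ (g = (¼)*1 = ¼ ≈ 0.25000)
x = 361/16 (x = (-5 + ¼)² = (-19/4)² = 361/16 ≈ 22.563)
v = 552049/256 (v = (-46 + ((-19 - 4) + 361/16))² = (-46 + (-23 + 361/16))² = (-46 - 7/16)² = (-743/16)² = 552049/256 ≈ 2156.4)
(C - (-9352 - 1*(-3421))) - v = (8698 - (-9352 - 1*(-3421))) - 1*552049/256 = (8698 - (-9352 + 3421)) - 552049/256 = (8698 - 1*(-5931)) - 552049/256 = (8698 + 5931) - 552049/256 = 14629 - 552049/256 = 3192975/256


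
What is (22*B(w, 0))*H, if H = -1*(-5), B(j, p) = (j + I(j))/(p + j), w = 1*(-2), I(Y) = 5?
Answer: -165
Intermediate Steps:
w = -2
B(j, p) = (5 + j)/(j + p) (B(j, p) = (j + 5)/(p + j) = (5 + j)/(j + p))
H = 5
(22*B(w, 0))*H = (22*((5 - 2)/(-2 + 0)))*5 = (22*(3/(-2)))*5 = (22*(-½*3))*5 = (22*(-3/2))*5 = -33*5 = -165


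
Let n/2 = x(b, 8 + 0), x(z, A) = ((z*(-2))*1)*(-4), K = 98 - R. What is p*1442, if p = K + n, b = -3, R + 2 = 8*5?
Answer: 17304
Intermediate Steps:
R = 38 (R = -2 + 8*5 = -2 + 40 = 38)
K = 60 (K = 98 - 1*38 = 98 - 38 = 60)
x(z, A) = 8*z (x(z, A) = (-2*z*1)*(-4) = -2*z*(-4) = 8*z)
n = -48 (n = 2*(8*(-3)) = 2*(-24) = -48)
p = 12 (p = 60 - 48 = 12)
p*1442 = 12*1442 = 17304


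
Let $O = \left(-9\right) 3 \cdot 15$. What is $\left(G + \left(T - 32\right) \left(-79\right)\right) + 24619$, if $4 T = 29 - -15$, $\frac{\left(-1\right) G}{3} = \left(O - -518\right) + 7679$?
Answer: $2902$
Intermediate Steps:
$O = -405$ ($O = \left(-27\right) 15 = -405$)
$G = -23376$ ($G = - 3 \left(\left(-405 - -518\right) + 7679\right) = - 3 \left(\left(-405 + 518\right) + 7679\right) = - 3 \left(113 + 7679\right) = \left(-3\right) 7792 = -23376$)
$T = 11$ ($T = \frac{29 - -15}{4} = \frac{29 + 15}{4} = \frac{1}{4} \cdot 44 = 11$)
$\left(G + \left(T - 32\right) \left(-79\right)\right) + 24619 = \left(-23376 + \left(11 - 32\right) \left(-79\right)\right) + 24619 = \left(-23376 - -1659\right) + 24619 = \left(-23376 + 1659\right) + 24619 = -21717 + 24619 = 2902$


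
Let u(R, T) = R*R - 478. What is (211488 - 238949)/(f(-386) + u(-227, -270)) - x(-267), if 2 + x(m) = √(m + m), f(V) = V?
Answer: 73869/50665 - I*√534 ≈ 1.458 - 23.108*I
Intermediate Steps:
x(m) = -2 + √2*√m (x(m) = -2 + √(m + m) = -2 + √(2*m) = -2 + √2*√m)
u(R, T) = -478 + R² (u(R, T) = R² - 478 = -478 + R²)
(211488 - 238949)/(f(-386) + u(-227, -270)) - x(-267) = (211488 - 238949)/(-386 + (-478 + (-227)²)) - (-2 + √2*√(-267)) = -27461/(-386 + (-478 + 51529)) - (-2 + √2*(I*√267)) = -27461/(-386 + 51051) - (-2 + I*√534) = -27461/50665 + (2 - I*√534) = 73869/50665 - I*√534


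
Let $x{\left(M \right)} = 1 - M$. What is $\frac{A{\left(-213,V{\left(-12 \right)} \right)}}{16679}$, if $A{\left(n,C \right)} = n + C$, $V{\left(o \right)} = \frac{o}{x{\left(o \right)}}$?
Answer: $- \frac{2781}{216827} \approx -0.012826$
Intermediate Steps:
$V{\left(o \right)} = \frac{o}{1 - o}$
$A{\left(n,C \right)} = C + n$
$\frac{A{\left(-213,V{\left(-12 \right)} \right)}}{16679} = \frac{\left(-1\right) \left(-12\right) \frac{1}{-1 - 12} - 213}{16679} = \left(\left(-1\right) \left(-12\right) \frac{1}{-13} - 213\right) \frac{1}{16679} = \left(\left(-1\right) \left(-12\right) \left(- \frac{1}{13}\right) - 213\right) \frac{1}{16679} = \left(- \frac{12}{13} - 213\right) \frac{1}{16679} = \left(- \frac{2781}{13}\right) \frac{1}{16679} = - \frac{2781}{216827}$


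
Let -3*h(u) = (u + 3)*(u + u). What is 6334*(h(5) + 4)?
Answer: -430712/3 ≈ -1.4357e+5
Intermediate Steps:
h(u) = -2*u*(3 + u)/3 (h(u) = -(u + 3)*(u + u)/3 = -(3 + u)*2*u/3 = -2*u*(3 + u)/3)
6334*(h(5) + 4) = 6334*(-2/3*5*(3 + 5) + 4) = 6334*(-2/3*5*8 + 4) = 6334*(-80/3 + 4) = 6334*(-68/3) = -430712/3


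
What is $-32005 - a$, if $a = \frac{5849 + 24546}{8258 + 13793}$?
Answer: $- \frac{705772650}{22051} \approx -32006.0$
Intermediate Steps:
$a = \frac{30395}{22051} \approx 1.3784$
$-32005 - a = -32005 - \frac{30395}{22051} = - \frac{705772650}{22051}$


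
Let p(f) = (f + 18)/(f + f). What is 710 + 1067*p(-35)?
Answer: 67839/70 ≈ 969.13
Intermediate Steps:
p(f) = (18 + f)/(2*f) (p(f) = (18 + f)/((2*f)) = (18 + f)*(1/(2*f)) = (18 + f)/(2*f))
710 + 1067*p(-35) = 710 + 1067*((1/2)*(18 - 35)/(-35)) = 710 + 1067*((1/2)*(-1/35)*(-17)) = 710 + 1067*(17/70) = 710 + 18139/70 = 67839/70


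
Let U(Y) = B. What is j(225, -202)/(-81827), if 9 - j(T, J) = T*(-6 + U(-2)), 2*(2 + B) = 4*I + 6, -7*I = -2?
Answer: -7038/572789 ≈ -0.012287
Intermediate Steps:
I = 2/7 (I = -⅐*(-2) = 2/7 ≈ 0.28571)
B = 11/7 (B = -2 + (4*(2/7) + 6)/2 = -2 + (8/7 + 6)/2 = -2 + (½)*(50/7) = -2 + 25/7 = 11/7 ≈ 1.5714)
U(Y) = 11/7
j(T, J) = 9 + 31*T/7 (j(T, J) = 9 - T*(-6 + 11/7) = 9 - T*(-31)/7 = 9 - (-31)*T/7 = 9 + 31*T/7)
j(225, -202)/(-81827) = (9 + (31/7)*225)/(-81827) = (9 + 6975/7)*(-1/81827) = (7038/7)*(-1/81827) = -7038/572789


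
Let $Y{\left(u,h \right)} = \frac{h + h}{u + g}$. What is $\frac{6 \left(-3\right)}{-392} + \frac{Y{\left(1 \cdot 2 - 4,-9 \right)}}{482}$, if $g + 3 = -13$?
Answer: $\frac{2267}{47236} \approx 0.047993$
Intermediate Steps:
$g = -16$ ($g = -3 - 13 = -16$)
$Y{\left(u,h \right)} = \frac{2 h}{-16 + u}$ ($Y{\left(u,h \right)} = \frac{h + h}{u - 16} = \frac{2 h}{-16 + u}$)
$\frac{6 \left(-3\right)}{-392} + \frac{Y{\left(1 \cdot 2 - 4,-9 \right)}}{482} = \frac{6 \left(-3\right)}{-392} + \frac{2 \left(-9\right) \frac{1}{-16 + \left(1 \cdot 2 - 4\right)}}{482} = \left(-18\right) \left(- \frac{1}{392}\right) + 2 \left(-9\right) \frac{1}{-16 + \left(2 - 4\right)} \frac{1}{482} = \frac{9}{196} + 2 \left(-9\right) \frac{1}{-16 - 2} \cdot \frac{1}{482} = \frac{9}{196} + 2 \left(-9\right) \frac{1}{-18} \cdot \frac{1}{482} = \frac{9}{196} + 2 \left(-9\right) \left(- \frac{1}{18}\right) \frac{1}{482} = \frac{9}{196} + 1 \cdot \frac{1}{482} = \frac{9}{196} + \frac{1}{482} = \frac{2267}{47236}$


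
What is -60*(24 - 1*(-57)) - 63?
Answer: -4923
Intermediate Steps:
-60*(24 - 1*(-57)) - 63 = -60*(24 + 57) - 63 = -60*81 - 63 = -4860 - 63 = -4923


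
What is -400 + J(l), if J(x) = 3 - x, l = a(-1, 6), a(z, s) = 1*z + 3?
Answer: -399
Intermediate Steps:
a(z, s) = 3 + z (a(z, s) = z + 3 = 3 + z)
l = 2 (l = 3 - 1 = 2)
-400 + J(l) = -400 + (3 - 1*2) = -400 + (3 - 2) = -400 + 1 = -399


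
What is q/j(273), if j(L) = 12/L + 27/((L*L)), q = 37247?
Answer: 308442407/367 ≈ 8.4044e+5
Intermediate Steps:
j(L) = 12/L + 27/L**2 (j(L) = 12/L + 27/(L**2) = 12/L + 27/L**2)
q/j(273) = 37247/((3*(9 + 4*273)/273**2)) = 37247/((3*(1/74529)*(9 + 1092))) = 37247/((3*(1/74529)*1101)) = 37247/(367/8281) = 37247*(8281/367) = 308442407/367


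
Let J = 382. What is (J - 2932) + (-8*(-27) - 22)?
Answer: -2356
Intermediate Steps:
(J - 2932) + (-8*(-27) - 22) = (382 - 2932) + (-8*(-27) - 22) = -2550 + (216 - 22) = -2550 + 194 = -2356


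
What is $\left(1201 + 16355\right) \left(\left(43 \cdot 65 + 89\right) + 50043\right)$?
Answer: $929186412$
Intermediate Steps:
$\left(1201 + 16355\right) \left(\left(43 \cdot 65 + 89\right) + 50043\right) = 17556 \left(\left(2795 + 89\right) + 50043\right) = 17556 \left(2884 + 50043\right) = 17556 \cdot 52927 = 929186412$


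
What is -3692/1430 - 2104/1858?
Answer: -189778/51095 ≈ -3.7142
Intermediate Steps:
-3692/1430 - 2104/1858 = -3692*1/1430 - 2104*1/1858 = -142/55 - 1052/929 = -189778/51095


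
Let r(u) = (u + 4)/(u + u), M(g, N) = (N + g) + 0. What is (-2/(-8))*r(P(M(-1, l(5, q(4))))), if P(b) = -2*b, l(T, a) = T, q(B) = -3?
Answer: 1/16 ≈ 0.062500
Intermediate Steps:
M(g, N) = N + g
r(u) = (4 + u)/(2*u) (r(u) = (4 + u)/((2*u)) = (4 + u)*(1/(2*u)) = (4 + u)/(2*u))
(-2/(-8))*r(P(M(-1, l(5, q(4))))) = (-2/(-8))*((4 - 2*(5 - 1))/(2*((-2*(5 - 1))))) = (-2*(-⅛))*((4 - 2*4)/(2*((-2*4)))) = ((½)*(4 - 8)/(-8))/4 = ((½)*(-⅛)*(-4))/4 = (¼)*(¼) = 1/16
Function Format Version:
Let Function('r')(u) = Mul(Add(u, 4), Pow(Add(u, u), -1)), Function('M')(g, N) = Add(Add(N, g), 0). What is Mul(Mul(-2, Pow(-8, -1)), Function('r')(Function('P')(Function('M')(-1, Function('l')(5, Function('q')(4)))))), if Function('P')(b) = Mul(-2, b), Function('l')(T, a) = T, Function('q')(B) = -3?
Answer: Rational(1, 16) ≈ 0.062500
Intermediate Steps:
Function('M')(g, N) = Add(N, g)
Function('r')(u) = Mul(Rational(1, 2), Pow(u, -1), Add(4, u)) (Function('r')(u) = Mul(Add(4, u), Pow(Mul(2, u), -1)) = Mul(Add(4, u), Mul(Rational(1, 2), Pow(u, -1))) = Mul(Rational(1, 2), Pow(u, -1), Add(4, u)))
Mul(Mul(-2, Pow(-8, -1)), Function('r')(Function('P')(Function('M')(-1, Function('l')(5, Function('q')(4)))))) = Mul(Mul(-2, Pow(-8, -1)), Mul(Rational(1, 2), Pow(Mul(-2, Add(5, -1)), -1), Add(4, Mul(-2, Add(5, -1))))) = Mul(Mul(-2, Rational(-1, 8)), Mul(Rational(1, 2), Pow(Mul(-2, 4), -1), Add(4, Mul(-2, 4)))) = Mul(Rational(1, 4), Mul(Rational(1, 2), Pow(-8, -1), Add(4, -8))) = Mul(Rational(1, 4), Mul(Rational(1, 2), Rational(-1, 8), -4)) = Mul(Rational(1, 4), Rational(1, 4)) = Rational(1, 16)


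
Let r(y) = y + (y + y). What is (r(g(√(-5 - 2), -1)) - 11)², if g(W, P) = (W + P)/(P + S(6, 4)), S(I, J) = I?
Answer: 3301/25 - 348*I*√7/25 ≈ 132.04 - 36.829*I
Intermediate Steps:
g(W, P) = (P + W)/(6 + P) (g(W, P) = (W + P)/(P + 6) = (P + W)/(6 + P))
r(y) = 3*y (r(y) = y + 2*y = 3*y)
(r(g(√(-5 - 2), -1)) - 11)² = (3*((-1 + √(-5 - 2))/(6 - 1)) - 11)² = (3*((-1 + √(-7))/5) - 11)² = (3*((-1 + I*√7)/5) - 11)² = (3*(-⅕ + I*√7/5) - 11)² = ((-⅗ + 3*I*√7/5) - 11)² = (-58/5 + 3*I*√7/5)²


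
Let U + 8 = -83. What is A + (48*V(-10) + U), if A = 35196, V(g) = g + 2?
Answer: 34721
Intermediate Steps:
U = -91 (U = -8 - 83 = -91)
V(g) = 2 + g
A + (48*V(-10) + U) = 35196 + (48*(2 - 10) - 91) = 35196 + (48*(-8) - 91) = 35196 + (-384 - 91) = 35196 - 475 = 34721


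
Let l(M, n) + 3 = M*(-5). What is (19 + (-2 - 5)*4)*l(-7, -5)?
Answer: -288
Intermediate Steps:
l(M, n) = -3 - 5*M (l(M, n) = -3 + M*(-5) = -3 - 5*M)
(19 + (-2 - 5)*4)*l(-7, -5) = (19 + (-2 - 5)*4)*(-3 - 5*(-7)) = (19 - 7*4)*(-3 + 35) = (19 - 28)*32 = -9*32 = -288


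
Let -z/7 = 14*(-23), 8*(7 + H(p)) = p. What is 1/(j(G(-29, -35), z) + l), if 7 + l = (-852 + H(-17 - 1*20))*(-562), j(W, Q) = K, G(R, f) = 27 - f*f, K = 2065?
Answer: 4/1949661 ≈ 2.0516e-6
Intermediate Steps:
H(p) = -7 + p/8
G(R, f) = 27 - f**2
z = 2254 (z = -98*(-23) = -7*(-322) = 2254)
j(W, Q) = 2065
l = 1941401/4 (l = -7 + (-852 + (-7 + (-17 - 1*20)/8))*(-562) = -7 + (-852 + (-7 + (-17 - 20)/8))*(-562) = -7 + (-852 + (-7 + (1/8)*(-37)))*(-562) = -7 + (-852 + (-7 - 37/8))*(-562) = -7 + (-852 - 93/8)*(-562) = -7 - 6909/8*(-562) = -7 + 1941429/4 = 1941401/4 ≈ 4.8535e+5)
1/(j(G(-29, -35), z) + l) = 1/(2065 + 1941401/4) = 1/(1949661/4) = 4/1949661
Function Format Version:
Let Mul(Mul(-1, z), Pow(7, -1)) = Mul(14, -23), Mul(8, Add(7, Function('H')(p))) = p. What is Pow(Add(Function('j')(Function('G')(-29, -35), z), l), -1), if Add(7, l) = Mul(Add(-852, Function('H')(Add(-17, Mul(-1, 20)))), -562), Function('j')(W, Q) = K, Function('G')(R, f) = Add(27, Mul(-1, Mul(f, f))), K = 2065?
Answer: Rational(4, 1949661) ≈ 2.0516e-6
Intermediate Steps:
Function('H')(p) = Add(-7, Mul(Rational(1, 8), p))
Function('G')(R, f) = Add(27, Mul(-1, Pow(f, 2)))
z = 2254 (z = Mul(-7, Mul(14, -23)) = Mul(-7, -322) = 2254)
Function('j')(W, Q) = 2065
l = Rational(1941401, 4) (l = Add(-7, Mul(Add(-852, Add(-7, Mul(Rational(1, 8), Add(-17, Mul(-1, 20))))), -562)) = Add(-7, Mul(Add(-852, Add(-7, Mul(Rational(1, 8), Add(-17, -20)))), -562)) = Add(-7, Mul(Add(-852, Add(-7, Mul(Rational(1, 8), -37))), -562)) = Add(-7, Mul(Add(-852, Add(-7, Rational(-37, 8))), -562)) = Add(-7, Mul(Add(-852, Rational(-93, 8)), -562)) = Add(-7, Mul(Rational(-6909, 8), -562)) = Add(-7, Rational(1941429, 4)) = Rational(1941401, 4) ≈ 4.8535e+5)
Pow(Add(Function('j')(Function('G')(-29, -35), z), l), -1) = Pow(Add(2065, Rational(1941401, 4)), -1) = Pow(Rational(1949661, 4), -1) = Rational(4, 1949661)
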